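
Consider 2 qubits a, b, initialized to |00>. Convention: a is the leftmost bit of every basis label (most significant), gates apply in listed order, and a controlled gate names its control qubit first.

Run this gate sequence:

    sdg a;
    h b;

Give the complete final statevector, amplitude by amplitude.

The final amplitudes are sqrt(2)/2 on |00>, sqrt(2)/2 on |01>, 0 on |10>, 0 on |11>.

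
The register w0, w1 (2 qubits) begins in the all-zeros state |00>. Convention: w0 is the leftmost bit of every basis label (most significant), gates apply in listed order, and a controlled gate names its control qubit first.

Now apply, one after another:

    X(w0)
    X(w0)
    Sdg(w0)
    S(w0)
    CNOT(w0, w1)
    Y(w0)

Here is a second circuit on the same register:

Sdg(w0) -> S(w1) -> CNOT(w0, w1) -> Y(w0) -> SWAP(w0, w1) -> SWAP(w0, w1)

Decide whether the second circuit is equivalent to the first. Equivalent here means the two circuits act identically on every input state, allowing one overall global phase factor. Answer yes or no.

No, they are not equivalent — no single phase factor reconciles the two unitaries.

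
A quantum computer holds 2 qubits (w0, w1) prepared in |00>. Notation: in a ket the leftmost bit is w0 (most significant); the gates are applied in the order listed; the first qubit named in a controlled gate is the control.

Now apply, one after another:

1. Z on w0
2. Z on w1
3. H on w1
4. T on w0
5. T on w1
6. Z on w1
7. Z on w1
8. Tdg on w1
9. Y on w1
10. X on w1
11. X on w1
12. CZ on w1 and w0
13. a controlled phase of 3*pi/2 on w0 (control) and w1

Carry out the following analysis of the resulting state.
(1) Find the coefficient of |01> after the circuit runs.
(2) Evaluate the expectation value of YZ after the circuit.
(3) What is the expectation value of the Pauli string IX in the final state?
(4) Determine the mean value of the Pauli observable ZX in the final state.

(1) |01> carries amplitude sqrt(2)*I/2 in the final state. Key observation: gates 5-8 undo each other exactly, leaving only the rest of the circuit to track.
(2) In the final state, YZ has expectation 0.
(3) The expectation value of IX is -1.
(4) In the final state, ZX has expectation -1.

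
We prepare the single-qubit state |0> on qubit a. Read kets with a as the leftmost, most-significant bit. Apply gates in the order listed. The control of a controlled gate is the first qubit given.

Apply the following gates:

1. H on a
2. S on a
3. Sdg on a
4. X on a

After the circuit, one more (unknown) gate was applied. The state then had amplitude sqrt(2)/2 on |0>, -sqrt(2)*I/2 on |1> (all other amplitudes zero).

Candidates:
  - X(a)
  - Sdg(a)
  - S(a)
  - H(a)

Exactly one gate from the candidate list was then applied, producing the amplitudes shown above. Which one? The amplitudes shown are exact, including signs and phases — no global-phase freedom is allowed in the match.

It was Sdg(a) that produced the state shown.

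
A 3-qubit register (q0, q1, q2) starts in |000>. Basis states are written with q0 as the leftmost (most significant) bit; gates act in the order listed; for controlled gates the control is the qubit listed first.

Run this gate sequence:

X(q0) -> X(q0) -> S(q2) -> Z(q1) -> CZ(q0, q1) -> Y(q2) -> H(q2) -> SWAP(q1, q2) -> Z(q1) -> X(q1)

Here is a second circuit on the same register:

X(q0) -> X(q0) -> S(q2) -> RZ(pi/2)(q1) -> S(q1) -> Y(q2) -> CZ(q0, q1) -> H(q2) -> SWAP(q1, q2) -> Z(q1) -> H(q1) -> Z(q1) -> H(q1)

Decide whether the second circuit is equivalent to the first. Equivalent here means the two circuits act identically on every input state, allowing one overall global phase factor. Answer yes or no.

Yes, they are equivalent — the unitaries differ by at most a global phase.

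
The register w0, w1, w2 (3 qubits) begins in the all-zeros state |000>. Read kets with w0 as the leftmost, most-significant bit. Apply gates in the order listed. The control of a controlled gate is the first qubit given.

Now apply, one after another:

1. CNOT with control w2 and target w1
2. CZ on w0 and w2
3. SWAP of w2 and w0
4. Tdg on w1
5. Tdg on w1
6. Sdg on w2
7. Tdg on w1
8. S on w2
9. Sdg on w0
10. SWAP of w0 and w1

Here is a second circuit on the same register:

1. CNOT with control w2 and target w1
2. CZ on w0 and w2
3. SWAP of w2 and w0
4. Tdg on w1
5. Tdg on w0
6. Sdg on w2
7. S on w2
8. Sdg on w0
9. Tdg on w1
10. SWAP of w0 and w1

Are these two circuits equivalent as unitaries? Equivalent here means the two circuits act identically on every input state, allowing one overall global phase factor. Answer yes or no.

No: there is an input state on which the two circuits produce genuinely different outputs (not merely differing by a phase).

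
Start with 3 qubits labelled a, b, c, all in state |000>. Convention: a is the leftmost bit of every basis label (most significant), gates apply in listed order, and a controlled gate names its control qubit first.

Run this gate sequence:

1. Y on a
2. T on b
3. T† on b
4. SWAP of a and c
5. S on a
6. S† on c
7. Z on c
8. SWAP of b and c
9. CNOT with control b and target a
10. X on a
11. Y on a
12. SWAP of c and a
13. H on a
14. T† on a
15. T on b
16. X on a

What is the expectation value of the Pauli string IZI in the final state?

The observable IZI averages to -1.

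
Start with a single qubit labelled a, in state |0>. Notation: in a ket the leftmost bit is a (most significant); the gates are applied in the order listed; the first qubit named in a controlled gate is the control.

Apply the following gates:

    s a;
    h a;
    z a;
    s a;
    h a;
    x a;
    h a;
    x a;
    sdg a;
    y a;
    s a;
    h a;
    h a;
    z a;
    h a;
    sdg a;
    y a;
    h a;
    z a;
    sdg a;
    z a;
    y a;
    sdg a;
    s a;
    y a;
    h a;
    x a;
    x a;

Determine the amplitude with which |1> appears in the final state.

The amplitude on |1> is -1/2 + I/2. Key observation: gates 22-25 undo each other exactly, leaving only the rest of the circuit to track.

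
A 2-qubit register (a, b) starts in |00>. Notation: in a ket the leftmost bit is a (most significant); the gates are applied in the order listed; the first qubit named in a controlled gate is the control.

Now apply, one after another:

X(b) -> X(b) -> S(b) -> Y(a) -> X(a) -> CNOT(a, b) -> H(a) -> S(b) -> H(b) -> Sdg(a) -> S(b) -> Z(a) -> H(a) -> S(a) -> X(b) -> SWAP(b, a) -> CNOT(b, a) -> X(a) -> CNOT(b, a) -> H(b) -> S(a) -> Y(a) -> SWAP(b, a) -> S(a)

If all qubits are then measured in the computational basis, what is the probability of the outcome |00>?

A full measurement returns |00> with probability 1/2.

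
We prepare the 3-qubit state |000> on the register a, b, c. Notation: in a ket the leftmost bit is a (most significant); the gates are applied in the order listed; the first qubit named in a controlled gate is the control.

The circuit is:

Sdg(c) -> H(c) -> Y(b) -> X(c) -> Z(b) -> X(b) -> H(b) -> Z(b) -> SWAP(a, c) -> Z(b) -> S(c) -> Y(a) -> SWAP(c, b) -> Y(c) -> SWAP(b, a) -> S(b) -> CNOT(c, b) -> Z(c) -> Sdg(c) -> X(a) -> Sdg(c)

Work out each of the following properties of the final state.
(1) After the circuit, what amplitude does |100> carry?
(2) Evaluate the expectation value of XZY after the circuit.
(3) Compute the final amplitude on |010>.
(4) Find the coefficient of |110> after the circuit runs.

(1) The final state's coefficient on |100> equals I/2.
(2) The observable XZY averages to 0.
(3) The amplitude on |010> is 0.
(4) The amplitude on |110> is 1/2.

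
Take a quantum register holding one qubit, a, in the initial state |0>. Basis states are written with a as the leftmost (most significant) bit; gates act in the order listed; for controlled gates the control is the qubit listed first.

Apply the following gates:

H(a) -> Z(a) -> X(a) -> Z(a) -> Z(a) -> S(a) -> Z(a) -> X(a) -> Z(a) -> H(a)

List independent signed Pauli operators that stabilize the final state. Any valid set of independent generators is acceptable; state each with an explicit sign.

One valid set of independent stabilizer generators is -Y (any independent generating set of the same group is equally correct).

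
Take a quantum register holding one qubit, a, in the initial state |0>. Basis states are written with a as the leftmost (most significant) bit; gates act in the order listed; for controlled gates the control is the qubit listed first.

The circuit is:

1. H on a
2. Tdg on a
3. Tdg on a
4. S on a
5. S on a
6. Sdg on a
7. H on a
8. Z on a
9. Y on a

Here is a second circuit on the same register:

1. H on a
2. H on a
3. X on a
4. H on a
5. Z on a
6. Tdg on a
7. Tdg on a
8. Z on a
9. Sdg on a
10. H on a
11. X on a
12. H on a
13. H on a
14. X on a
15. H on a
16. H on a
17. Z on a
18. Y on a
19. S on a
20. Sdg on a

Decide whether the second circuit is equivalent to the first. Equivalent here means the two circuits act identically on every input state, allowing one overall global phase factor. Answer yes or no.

Yes — the two circuits implement the same unitary up to a global phase.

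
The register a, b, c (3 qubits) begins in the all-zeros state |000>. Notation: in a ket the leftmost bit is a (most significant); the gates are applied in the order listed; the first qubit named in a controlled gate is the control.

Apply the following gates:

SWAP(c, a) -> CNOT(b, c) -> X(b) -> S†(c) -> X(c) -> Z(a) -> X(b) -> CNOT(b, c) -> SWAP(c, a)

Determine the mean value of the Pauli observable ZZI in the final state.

The expectation value of ZZI is -1.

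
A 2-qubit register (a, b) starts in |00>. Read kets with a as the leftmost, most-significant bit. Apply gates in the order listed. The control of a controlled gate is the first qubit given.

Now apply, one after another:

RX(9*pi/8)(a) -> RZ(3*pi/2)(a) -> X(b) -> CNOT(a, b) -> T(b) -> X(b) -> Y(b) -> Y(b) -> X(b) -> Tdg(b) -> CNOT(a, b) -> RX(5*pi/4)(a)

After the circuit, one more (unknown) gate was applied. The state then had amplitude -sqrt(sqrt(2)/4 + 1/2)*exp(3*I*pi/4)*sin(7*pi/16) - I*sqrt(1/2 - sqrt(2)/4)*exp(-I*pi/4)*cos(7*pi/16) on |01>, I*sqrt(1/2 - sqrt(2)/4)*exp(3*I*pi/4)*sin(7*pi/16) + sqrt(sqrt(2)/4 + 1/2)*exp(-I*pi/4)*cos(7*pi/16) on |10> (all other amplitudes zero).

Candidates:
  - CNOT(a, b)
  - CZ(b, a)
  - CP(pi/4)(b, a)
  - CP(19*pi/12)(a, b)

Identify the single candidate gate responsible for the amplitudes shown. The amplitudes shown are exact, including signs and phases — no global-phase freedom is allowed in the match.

It was CNOT(a, b) that produced the state shown. Key observation: steps 4-11 multiply out to the identity, so the circuit reduces to the remaining gates.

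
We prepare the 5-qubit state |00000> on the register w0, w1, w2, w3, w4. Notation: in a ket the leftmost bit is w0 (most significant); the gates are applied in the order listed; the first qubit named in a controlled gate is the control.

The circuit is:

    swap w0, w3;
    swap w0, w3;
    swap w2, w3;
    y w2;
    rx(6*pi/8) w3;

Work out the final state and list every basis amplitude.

The resulting statevector has amplitude I*sqrt(2 - sqrt(2))/2 on |00100>, sqrt(sqrt(2) + 2)/2 on |00110>, and 0 on every other basis state.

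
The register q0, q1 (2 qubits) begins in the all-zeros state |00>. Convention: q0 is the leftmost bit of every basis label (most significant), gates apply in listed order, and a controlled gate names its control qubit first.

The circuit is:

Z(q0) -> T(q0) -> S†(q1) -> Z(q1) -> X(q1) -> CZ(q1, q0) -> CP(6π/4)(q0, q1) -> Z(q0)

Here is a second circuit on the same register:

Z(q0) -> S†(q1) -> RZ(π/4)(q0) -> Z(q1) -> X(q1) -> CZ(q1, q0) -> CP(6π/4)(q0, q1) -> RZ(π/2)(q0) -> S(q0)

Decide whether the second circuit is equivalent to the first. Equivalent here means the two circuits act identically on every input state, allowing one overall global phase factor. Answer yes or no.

Yes — the two circuits implement the same unitary up to a global phase.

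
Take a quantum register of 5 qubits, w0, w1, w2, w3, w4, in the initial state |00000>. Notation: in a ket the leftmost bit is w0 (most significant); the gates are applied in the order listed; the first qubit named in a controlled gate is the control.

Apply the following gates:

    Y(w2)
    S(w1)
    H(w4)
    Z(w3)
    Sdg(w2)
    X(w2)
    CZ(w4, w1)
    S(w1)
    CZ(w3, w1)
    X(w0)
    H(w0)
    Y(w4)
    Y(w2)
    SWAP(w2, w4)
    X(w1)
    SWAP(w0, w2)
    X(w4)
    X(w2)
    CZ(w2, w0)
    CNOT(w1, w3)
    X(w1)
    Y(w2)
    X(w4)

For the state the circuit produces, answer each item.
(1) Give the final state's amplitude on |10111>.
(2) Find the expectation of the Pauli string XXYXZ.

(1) |10111> carries amplitude I/2 in the final state.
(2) In the final state, XXYXZ has expectation 0.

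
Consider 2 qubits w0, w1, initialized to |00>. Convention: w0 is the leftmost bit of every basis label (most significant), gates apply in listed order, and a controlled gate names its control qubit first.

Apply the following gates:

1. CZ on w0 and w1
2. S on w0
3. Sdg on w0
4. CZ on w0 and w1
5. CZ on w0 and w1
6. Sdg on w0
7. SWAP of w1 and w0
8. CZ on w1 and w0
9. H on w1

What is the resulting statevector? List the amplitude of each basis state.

The resulting statevector has amplitude sqrt(2)/2 on |00>, sqrt(2)/2 on |01>, 0 on |10>, 0 on |11>. Key observation: gates 1-4 undo each other exactly, leaving only the rest of the circuit to track.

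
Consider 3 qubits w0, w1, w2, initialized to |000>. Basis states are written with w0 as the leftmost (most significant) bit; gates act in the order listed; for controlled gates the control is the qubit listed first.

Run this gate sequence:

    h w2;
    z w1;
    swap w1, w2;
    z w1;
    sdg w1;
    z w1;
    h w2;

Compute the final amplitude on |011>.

The final state's coefficient on |011> equals -I/2.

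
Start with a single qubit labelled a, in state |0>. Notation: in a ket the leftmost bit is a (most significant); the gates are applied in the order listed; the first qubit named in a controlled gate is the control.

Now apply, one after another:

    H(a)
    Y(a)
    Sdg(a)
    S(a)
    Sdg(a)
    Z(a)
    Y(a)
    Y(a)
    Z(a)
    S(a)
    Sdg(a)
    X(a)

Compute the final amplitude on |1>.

The final state's coefficient on |1> equals -sqrt(2)*I/2.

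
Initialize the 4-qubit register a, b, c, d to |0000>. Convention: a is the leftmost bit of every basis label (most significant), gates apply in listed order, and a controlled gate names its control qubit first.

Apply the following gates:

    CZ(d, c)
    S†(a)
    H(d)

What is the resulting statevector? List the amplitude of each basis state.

After the circuit, the state carries amplitude sqrt(2)/2 on |0000>, sqrt(2)/2 on |0001>, and 0 on every other basis state.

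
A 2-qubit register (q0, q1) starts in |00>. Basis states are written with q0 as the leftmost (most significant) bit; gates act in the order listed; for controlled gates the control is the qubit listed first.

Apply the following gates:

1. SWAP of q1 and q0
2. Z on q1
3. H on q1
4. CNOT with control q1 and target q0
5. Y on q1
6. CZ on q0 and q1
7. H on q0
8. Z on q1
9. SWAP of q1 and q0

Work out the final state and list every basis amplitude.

After the circuit, the state carries amplitude -I/2 on |00>, I/2 on |01>, -I/2 on |10>, -I/2 on |11>.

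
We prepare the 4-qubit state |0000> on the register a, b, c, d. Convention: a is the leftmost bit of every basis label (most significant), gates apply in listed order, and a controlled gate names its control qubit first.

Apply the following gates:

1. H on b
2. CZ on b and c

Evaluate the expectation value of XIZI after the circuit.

The expectation value of XIZI is 0.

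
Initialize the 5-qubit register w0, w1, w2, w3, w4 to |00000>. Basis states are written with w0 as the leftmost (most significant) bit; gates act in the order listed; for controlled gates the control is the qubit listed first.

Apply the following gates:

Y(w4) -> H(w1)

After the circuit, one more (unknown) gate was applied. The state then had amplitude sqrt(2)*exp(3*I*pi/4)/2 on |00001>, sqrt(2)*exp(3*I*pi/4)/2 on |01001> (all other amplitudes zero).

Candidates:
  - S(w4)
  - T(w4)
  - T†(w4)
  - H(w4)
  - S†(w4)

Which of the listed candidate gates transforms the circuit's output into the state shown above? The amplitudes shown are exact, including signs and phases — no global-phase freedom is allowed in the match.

The applied gate was T(w4).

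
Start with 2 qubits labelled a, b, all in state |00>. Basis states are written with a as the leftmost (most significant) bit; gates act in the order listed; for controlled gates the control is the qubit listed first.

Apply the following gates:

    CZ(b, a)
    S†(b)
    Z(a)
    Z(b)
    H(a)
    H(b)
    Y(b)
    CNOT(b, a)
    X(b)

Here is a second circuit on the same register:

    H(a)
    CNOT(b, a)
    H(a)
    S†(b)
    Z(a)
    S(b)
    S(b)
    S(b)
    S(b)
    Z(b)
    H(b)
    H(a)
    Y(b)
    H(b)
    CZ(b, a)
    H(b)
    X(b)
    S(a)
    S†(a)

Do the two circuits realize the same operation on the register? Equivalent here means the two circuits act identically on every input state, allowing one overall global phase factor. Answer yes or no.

No — the two circuits implement different unitaries, even allowing a global phase.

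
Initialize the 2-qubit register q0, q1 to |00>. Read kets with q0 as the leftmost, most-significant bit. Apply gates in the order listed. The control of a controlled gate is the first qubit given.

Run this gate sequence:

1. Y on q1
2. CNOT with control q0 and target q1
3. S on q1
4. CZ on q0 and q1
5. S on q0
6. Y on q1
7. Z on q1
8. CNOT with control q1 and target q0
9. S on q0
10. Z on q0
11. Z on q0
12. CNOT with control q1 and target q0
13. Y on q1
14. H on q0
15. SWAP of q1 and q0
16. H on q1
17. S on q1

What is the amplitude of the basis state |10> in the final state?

|10> carries amplitude -1 in the final state.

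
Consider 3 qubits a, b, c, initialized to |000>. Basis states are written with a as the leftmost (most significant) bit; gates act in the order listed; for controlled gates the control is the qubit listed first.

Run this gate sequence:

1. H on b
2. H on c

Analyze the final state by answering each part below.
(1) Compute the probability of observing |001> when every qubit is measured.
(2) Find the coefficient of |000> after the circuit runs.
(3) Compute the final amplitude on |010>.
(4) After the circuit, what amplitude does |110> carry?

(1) The probability of measuring |001> is 1/4.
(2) The amplitude on |000> is 1/2.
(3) The final state's coefficient on |010> equals 1/2.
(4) The amplitude on |110> is 0.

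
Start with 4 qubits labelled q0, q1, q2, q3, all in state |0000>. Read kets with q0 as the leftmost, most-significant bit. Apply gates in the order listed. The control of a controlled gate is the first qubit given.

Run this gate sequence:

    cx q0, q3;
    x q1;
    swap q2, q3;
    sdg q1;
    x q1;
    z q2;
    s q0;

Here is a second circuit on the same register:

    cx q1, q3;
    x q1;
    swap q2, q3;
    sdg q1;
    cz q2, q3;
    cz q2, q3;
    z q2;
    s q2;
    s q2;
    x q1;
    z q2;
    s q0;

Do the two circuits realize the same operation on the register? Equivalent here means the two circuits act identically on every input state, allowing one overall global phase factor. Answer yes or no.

No, they are not equivalent — no single phase factor reconciles the two unitaries.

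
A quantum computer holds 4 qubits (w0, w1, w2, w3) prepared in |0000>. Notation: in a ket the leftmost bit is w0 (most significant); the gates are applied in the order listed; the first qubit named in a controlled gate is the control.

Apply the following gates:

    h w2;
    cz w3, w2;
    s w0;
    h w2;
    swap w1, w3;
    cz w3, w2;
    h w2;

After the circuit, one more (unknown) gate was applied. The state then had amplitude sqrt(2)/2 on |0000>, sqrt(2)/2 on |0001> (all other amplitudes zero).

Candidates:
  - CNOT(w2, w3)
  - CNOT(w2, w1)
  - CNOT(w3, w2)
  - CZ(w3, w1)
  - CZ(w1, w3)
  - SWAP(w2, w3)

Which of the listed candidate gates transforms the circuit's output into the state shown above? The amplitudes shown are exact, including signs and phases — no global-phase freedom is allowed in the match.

It was SWAP(w2, w3) that produced the state shown.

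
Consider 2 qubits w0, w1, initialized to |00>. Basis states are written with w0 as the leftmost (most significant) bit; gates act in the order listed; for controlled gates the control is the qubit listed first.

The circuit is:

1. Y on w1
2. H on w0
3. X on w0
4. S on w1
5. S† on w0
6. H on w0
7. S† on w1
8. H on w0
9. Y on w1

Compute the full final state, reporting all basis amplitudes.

The final amplitudes are sqrt(2)/2 on |00>, 0 on |01>, -sqrt(2)*I/2 on |10>, 0 on |11>.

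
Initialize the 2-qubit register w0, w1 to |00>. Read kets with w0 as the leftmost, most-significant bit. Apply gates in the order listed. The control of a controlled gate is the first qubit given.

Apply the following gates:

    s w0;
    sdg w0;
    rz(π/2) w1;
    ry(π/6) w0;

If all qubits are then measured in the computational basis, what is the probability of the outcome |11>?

A full measurement returns |11> with probability 0. Key observation: the block from step 1 through step 2 cancels to the identity and can be dropped.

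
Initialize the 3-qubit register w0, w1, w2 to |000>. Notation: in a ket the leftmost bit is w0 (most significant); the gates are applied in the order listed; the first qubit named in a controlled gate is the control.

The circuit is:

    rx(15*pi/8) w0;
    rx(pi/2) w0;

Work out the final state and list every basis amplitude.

After the circuit, the state carries amplitude -sin(5*pi/16) on |000>, I*sin(3*pi/16) on |100>, and 0 on every other basis state.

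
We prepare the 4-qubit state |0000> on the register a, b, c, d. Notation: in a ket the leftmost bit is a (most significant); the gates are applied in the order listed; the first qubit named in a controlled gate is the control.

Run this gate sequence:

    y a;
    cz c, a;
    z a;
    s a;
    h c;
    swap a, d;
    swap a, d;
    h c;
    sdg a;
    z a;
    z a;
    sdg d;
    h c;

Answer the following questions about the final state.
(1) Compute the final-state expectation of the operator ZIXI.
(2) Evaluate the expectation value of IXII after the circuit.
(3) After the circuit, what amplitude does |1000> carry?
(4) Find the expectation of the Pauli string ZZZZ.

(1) The expectation value of ZIXI is -1. Key observation: the block from step 3 through step 10 cancels to the identity and can be dropped.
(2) The observable IXII averages to 0.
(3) The amplitude on |1000> is -sqrt(2)*I/2.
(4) The expectation value of ZZZZ is 0.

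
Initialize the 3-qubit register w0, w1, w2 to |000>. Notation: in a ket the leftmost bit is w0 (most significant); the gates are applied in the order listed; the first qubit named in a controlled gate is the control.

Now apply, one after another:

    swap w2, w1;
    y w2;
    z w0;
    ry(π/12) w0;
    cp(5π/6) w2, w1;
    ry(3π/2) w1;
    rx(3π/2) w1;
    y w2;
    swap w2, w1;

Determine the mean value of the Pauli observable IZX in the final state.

In the final state, IZX has expectation -1.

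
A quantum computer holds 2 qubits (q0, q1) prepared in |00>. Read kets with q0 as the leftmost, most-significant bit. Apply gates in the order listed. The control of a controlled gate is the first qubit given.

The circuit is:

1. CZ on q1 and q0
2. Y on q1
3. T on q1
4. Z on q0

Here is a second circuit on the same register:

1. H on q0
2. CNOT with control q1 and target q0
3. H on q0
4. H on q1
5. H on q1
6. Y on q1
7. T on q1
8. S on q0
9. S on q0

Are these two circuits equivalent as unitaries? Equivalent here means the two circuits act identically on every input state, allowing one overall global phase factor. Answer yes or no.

Yes: on every input state the two circuits agree up to one overall phase factor.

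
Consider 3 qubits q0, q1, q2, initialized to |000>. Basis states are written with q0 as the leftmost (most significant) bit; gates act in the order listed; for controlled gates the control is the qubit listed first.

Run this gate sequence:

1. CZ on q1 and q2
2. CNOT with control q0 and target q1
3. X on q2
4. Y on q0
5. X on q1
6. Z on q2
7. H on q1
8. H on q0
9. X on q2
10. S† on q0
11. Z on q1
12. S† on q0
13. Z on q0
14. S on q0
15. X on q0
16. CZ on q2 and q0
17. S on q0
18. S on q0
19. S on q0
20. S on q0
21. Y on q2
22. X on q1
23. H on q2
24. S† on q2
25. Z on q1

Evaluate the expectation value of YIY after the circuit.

The expectation value of YIY is 1. Key observation: steps 17-20 multiply out to the identity, so the circuit reduces to the remaining gates.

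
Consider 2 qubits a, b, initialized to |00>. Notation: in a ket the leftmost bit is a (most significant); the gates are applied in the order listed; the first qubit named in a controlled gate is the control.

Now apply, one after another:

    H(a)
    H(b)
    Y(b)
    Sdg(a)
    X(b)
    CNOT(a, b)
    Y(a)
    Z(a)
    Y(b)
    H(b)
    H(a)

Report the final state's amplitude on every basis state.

After the circuit, the state carries amplitude -1/2 + I/2 on |00>, 0 on |01>, -1/2 - I/2 on |10>, 0 on |11>.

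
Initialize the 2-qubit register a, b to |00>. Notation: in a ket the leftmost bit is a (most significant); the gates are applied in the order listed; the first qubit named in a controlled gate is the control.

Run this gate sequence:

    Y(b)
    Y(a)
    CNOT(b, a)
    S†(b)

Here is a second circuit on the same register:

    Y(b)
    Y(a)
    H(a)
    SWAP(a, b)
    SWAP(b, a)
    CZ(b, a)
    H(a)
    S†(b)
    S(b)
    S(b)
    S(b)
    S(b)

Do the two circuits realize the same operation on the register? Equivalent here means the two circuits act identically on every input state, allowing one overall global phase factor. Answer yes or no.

Yes: on every input state the two circuits agree up to one overall phase factor.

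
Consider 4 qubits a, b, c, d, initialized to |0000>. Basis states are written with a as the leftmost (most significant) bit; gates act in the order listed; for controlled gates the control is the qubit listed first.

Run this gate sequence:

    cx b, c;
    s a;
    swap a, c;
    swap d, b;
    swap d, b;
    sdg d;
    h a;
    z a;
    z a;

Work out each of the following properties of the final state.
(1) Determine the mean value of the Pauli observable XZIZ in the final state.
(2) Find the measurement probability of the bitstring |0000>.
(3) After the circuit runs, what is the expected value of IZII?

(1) In the final state, XZIZ has expectation 1. Key observation: the block from step 4 through step 5 cancels to the identity and can be dropped.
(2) Outcome |0000> occurs with probability 1/2.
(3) The observable IZII averages to 1.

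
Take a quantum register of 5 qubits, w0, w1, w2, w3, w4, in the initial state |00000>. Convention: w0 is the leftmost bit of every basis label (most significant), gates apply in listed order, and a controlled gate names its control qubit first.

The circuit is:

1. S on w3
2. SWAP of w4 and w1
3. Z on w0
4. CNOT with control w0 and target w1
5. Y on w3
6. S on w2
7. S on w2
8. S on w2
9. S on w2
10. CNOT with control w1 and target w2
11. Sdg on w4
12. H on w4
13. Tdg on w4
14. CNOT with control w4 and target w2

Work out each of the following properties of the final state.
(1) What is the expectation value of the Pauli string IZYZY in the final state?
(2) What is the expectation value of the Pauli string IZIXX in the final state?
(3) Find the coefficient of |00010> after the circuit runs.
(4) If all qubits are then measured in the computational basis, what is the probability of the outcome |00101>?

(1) In the final state, IZYZY has expectation sqrt(2)/2.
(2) The expectation value of IZIXX is 0.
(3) The final state's coefficient on |00010> equals sqrt(2)*I/2.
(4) A full measurement returns |00101> with probability 0.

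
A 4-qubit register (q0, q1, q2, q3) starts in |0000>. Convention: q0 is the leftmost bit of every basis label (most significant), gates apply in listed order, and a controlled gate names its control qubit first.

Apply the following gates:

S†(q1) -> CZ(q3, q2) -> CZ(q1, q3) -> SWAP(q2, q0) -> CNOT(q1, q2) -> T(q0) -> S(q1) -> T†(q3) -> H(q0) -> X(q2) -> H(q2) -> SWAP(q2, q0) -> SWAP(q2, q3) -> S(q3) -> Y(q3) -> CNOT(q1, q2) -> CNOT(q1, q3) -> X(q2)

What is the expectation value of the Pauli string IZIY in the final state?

The expectation value of IZIY is 1.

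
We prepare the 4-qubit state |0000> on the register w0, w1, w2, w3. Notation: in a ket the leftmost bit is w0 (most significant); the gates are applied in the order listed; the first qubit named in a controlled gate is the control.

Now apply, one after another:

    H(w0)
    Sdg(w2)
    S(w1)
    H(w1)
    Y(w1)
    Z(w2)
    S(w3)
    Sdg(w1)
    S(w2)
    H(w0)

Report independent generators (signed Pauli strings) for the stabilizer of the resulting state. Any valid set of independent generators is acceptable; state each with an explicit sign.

One valid set of independent stabilizer generators is +IYII, +ZIII, +IIZI, +IIIZ (any independent generating set of the same group is equally correct).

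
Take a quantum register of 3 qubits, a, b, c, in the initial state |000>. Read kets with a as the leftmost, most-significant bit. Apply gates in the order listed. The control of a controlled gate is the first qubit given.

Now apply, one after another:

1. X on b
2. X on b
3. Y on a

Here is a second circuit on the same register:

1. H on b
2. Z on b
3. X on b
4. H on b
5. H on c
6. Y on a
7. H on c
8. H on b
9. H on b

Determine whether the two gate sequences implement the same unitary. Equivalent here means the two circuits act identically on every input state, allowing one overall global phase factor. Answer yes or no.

No: there is an input state on which the two circuits produce genuinely different outputs (not merely differing by a phase).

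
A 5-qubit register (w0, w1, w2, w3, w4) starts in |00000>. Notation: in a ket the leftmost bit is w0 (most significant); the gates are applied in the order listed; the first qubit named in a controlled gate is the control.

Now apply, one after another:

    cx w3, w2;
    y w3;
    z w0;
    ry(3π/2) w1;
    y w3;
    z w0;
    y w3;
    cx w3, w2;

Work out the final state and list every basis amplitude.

After the circuit, the state carries amplitude -sqrt(2)*I/2 on |00110>, sqrt(2)*I/2 on |01110>, and 0 on every other basis state.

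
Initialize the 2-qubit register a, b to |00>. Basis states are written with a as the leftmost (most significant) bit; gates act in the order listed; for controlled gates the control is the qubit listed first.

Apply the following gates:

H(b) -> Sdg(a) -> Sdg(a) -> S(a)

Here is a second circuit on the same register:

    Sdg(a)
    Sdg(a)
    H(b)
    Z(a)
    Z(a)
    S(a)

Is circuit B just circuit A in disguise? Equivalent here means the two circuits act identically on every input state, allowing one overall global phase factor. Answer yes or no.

Yes, they are equivalent — the unitaries differ by at most a global phase.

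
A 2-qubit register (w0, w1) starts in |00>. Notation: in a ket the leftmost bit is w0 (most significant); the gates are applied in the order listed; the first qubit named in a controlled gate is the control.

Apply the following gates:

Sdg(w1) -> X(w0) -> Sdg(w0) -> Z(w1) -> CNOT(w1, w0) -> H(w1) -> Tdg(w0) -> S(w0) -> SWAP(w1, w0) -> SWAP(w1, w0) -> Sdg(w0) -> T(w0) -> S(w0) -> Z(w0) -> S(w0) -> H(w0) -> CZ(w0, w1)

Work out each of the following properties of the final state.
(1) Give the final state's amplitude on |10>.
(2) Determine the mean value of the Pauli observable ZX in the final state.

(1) The amplitude on |10> is I/2. Key observation: the block from step 7 through step 12 cancels to the identity and can be dropped.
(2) The observable ZX averages to 1.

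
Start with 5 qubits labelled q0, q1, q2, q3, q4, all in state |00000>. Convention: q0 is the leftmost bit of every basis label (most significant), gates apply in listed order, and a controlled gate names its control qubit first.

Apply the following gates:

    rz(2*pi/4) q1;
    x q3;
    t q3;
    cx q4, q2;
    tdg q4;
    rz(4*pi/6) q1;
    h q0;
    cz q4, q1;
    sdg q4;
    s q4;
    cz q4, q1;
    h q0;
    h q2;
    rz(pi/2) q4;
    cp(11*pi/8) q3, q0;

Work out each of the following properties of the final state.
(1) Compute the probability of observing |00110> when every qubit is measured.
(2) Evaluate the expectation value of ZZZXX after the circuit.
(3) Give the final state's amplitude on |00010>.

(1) A full measurement returns |00110> with probability 1/2. Key observation: the block from step 7 through step 12 cancels to the identity and can be dropped.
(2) In the final state, ZZZXX has expectation 0.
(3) |00010> carries amplitude -sqrt(2)*exp(5*I*pi/12)/2 in the final state.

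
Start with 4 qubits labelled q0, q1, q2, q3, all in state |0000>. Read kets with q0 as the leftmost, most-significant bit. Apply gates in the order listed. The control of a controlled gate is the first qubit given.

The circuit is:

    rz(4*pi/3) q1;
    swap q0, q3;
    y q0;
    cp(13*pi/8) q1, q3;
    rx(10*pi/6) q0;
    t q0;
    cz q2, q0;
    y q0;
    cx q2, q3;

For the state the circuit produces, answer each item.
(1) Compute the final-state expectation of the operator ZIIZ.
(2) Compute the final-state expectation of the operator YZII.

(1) The observable ZIIZ averages to 1/2.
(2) In the final state, YZII has expectation -sqrt(6)/4.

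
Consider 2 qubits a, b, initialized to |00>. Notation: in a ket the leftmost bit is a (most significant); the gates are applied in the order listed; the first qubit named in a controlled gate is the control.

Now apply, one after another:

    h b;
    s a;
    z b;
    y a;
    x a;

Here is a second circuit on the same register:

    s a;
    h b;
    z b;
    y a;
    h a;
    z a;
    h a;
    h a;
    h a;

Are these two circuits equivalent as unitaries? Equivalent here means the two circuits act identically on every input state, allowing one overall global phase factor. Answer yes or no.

Yes — the two circuits implement the same unitary up to a global phase.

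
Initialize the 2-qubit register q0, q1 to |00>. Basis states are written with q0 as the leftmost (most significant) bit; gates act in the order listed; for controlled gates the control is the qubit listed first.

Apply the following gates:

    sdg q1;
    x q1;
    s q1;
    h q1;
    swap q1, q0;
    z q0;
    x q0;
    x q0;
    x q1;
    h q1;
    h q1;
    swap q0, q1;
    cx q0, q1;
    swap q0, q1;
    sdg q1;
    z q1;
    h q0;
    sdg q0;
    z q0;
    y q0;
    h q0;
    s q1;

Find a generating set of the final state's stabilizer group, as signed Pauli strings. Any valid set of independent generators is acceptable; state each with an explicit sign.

One valid set of independent stabilizer generators is -XI, -IZ (any independent generating set of the same group is equally correct).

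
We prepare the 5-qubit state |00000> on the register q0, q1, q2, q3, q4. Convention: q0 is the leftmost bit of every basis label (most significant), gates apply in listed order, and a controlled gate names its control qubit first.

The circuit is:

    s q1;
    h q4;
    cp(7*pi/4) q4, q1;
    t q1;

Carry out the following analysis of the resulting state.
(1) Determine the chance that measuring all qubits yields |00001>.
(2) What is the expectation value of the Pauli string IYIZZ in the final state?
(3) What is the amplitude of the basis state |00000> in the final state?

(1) Outcome |00001> occurs with probability 1/2.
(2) The observable IYIZZ averages to 0.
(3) The amplitude on |00000> is sqrt(2)/2.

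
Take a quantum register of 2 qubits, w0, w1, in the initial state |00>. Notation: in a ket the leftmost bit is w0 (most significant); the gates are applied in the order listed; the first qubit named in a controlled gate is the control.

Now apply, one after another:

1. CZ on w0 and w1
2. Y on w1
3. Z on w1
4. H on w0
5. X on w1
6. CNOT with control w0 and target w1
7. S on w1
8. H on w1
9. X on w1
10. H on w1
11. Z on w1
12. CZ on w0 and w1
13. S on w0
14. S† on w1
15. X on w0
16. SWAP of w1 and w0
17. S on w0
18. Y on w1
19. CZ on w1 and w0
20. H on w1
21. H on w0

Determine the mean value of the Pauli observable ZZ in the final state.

The expectation value of ZZ is 1. Key observation: gates 8-11 undo each other exactly, leaving only the rest of the circuit to track.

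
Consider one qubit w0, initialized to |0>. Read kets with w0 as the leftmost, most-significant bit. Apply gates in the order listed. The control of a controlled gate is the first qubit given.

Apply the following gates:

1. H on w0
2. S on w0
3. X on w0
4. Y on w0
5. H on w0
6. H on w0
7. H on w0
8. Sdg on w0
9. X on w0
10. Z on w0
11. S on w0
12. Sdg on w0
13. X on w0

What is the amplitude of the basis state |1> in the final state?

The final state's coefficient on |1> equals -1/2 - I/2. Key observation: steps 6-7 multiply out to the identity, so the circuit reduces to the remaining gates.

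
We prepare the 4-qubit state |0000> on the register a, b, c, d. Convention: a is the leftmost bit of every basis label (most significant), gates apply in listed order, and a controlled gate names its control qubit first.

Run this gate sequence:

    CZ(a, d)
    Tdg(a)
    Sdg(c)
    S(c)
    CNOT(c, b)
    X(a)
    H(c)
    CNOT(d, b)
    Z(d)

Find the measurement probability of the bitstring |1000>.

Outcome |1000> occurs with probability 1/2.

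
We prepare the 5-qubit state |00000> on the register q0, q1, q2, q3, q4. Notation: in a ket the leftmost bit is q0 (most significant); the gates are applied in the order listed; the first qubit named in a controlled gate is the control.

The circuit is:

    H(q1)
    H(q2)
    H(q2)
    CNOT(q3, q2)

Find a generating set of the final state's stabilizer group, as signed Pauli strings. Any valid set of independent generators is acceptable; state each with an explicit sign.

One valid set of independent stabilizer generators is +IXIII, +ZIIII, +IIZII, +IIIZI, +IIIIZ (any independent generating set of the same group is equally correct). Key observation: steps 2-3 multiply out to the identity, so the circuit reduces to the remaining gates.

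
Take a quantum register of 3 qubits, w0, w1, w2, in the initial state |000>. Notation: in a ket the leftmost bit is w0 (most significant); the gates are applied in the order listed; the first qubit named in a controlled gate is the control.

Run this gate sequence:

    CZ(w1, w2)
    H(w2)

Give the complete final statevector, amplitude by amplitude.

The resulting statevector has amplitude sqrt(2)/2 on |000>, sqrt(2)/2 on |001>, and 0 on every other basis state.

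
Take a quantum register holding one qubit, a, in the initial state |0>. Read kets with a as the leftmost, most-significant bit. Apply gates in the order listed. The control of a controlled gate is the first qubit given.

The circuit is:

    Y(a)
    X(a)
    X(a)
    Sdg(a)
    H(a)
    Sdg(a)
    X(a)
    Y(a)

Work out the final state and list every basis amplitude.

After the circuit, the state carries amplitude -sqrt(2)*I/2 on |0>, -sqrt(2)/2 on |1>.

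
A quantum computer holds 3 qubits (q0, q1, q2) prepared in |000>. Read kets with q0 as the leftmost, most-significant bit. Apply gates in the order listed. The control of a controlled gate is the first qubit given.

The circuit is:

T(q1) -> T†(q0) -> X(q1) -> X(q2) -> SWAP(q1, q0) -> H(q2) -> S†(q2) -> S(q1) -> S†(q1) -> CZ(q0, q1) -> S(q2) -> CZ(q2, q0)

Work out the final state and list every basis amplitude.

The resulting statevector has amplitude sqrt(2)/2 on |100>, sqrt(2)/2 on |101>, and 0 on every other basis state.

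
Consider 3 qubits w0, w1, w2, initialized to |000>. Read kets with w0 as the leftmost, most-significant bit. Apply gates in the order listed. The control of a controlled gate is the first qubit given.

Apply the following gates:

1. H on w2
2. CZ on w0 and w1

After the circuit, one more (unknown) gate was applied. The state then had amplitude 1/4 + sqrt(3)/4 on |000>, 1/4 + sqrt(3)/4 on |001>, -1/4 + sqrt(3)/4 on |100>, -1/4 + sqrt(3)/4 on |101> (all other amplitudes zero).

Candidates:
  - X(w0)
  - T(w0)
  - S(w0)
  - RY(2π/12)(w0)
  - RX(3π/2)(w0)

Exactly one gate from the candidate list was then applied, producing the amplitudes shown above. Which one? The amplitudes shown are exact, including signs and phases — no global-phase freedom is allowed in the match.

The applied gate was RY(2π/12)(w0).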